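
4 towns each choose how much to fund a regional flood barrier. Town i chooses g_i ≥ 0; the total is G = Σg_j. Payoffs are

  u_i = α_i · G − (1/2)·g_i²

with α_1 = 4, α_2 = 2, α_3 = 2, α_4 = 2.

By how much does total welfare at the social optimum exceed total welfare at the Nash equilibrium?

114

Town i's FOC: ∂u_i/∂g_i = α_i − g_i = 0, so g_i* = α_i.
NE contributions = (4, 2, 2, 2); G = 10.
W^NE = (Σα)·G − ½Σα_i² = 10² − ½·28 = 86.
Planner sets g_i = Σα_j = 10 for every i, so G^SO = 4·10 = 40.
W^SO = (Σα)·G^SO − ½·4·(Σα)² = (4/2)·10² = 200.
Deadweight loss = W^SO − W^NE = 114.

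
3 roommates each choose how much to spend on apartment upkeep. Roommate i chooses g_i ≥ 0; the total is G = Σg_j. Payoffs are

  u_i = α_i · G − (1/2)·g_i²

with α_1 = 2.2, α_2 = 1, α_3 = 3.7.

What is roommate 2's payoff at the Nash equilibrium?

Roommate i's FOC: ∂u_i/∂g_i = α_i − g_i = 0, so g_i* = α_i.
NE contributions = (2.2, 1, 3.7); G = 6.9.
u_2 = α_2·G − ½·(g_2)² = 1·6.9 − ½·1² = 6.4.

6.4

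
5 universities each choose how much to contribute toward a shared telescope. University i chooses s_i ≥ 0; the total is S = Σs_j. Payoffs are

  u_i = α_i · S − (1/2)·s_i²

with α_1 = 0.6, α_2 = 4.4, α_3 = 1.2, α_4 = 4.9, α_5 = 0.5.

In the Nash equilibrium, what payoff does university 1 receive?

6.78

University i's FOC: ∂u_i/∂s_i = α_i − s_i = 0, so s_i* = α_i.
NE contributions = (0.6, 4.4, 1.2, 4.9, 0.5); S = 11.6.
u_1 = α_1·S − ½·(s_1)² = 0.6·11.6 − ½·0.6² = 6.78.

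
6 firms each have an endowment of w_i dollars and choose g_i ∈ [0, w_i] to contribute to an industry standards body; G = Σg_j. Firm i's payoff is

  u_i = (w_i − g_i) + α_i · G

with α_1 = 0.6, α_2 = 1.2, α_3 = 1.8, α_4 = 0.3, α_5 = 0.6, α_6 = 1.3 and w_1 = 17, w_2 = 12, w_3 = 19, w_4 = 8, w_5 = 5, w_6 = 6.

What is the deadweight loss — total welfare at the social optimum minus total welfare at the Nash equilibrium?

144

∂u_i/∂g_i = α_i − 1, so firm i contributes w_i if α_i > 1, else 0.
α_i > 1 for i ∈ {2, 3, 6}; NE contributions (0, 12, 19, 0, 0, 6), G = 37.
W^NE = Σw_i − G^NE + (Σα_i)·G^NE = 67 + 4.8·37 = 244.6.
Planner: ∂(Σu_j)/∂g_i = Σα_j − 1 = 4.8 > 0, so everyone contributes w_i; G^SO = 67, W^SO = 67 + 4.8·67 = 388.6.
Deadweight loss = 144.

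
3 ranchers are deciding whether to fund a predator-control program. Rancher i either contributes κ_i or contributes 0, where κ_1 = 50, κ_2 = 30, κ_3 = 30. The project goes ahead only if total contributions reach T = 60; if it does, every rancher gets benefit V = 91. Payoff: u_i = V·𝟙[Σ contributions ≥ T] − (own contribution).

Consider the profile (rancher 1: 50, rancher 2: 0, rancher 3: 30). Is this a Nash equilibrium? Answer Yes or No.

Yes

Total = 80 ≥ 60: provided.
Rancher 1 (pledges 50, payoff 41): dropping to 0 → total 30, payoff 0. No gain.
Rancher 2 (pledges 0, payoff 91): pledging 30 → total 110, payoff 61. No gain.
Rancher 3 (pledges 30, payoff 61): dropping to 0 → total 50, payoff 0. No gain.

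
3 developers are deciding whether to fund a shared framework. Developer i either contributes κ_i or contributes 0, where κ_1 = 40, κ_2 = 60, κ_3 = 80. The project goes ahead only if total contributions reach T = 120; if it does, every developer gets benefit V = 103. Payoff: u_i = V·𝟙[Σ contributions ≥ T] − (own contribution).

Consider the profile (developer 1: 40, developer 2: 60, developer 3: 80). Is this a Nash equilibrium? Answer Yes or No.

No

Total = 180 ≥ 120: provided.
Developer 1 (pledges 40, payoff 63): dropping to 0 → total 140, payoff 103. Profitable deviation.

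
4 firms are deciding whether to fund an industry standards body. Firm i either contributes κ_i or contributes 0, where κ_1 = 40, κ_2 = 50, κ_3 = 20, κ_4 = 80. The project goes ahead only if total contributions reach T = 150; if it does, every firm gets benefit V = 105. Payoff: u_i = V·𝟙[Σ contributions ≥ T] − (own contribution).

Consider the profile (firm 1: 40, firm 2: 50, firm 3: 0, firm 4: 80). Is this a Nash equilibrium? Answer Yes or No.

Yes

Total = 170 ≥ 150: provided.
Firm 1 (pledges 40, payoff 65): dropping to 0 → total 130, payoff 0. No gain.
Firm 2 (pledges 50, payoff 55): dropping to 0 → total 120, payoff 0. No gain.
Firm 3 (pledges 0, payoff 105): pledging 20 → total 190, payoff 85. No gain.
Firm 4 (pledges 80, payoff 25): dropping to 0 → total 90, payoff 0. No gain.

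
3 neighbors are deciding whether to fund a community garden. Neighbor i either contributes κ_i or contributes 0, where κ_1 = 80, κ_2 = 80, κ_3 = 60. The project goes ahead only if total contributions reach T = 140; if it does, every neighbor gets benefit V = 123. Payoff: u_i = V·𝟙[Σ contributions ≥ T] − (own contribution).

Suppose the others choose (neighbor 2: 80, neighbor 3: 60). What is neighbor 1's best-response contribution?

0

Others' total = 140 ≥ 140; contributing adds cost 80 for no extra benefit.
Best response: 0.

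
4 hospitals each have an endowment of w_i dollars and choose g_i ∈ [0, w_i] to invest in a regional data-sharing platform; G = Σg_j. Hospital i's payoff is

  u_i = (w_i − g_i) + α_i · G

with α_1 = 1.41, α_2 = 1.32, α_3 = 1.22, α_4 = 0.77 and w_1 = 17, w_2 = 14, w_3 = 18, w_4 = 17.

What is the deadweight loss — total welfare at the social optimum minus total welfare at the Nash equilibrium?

∂u_i/∂g_i = α_i − 1, so hospital i contributes w_i if α_i > 1, else 0.
α_i > 1 for i ∈ {1, 2, 3}; NE contributions (17, 14, 18, 0), G = 49.
W^NE = Σw_i − G^NE + (Σα_i)·G^NE = 66 + 3.72·49 = 248.28.
Planner: ∂(Σu_j)/∂g_i = Σα_j − 1 = 3.72 > 0, so everyone contributes w_i; G^SO = 66, W^SO = 66 + 3.72·66 = 311.52.
Deadweight loss = 63.24.

63.24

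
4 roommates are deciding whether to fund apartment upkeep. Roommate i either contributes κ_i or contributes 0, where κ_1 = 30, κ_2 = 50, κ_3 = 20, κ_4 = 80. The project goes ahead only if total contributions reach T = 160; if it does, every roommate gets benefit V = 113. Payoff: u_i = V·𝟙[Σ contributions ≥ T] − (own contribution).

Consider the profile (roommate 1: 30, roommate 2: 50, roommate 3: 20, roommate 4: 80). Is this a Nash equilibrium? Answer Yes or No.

No

Total = 180 ≥ 160: provided.
Roommate 1 (pledges 30, payoff 83): dropping to 0 → total 150, payoff 0. No gain.
Roommate 2 (pledges 50, payoff 63): dropping to 0 → total 130, payoff 0. No gain.
Roommate 3 (pledges 20, payoff 93): dropping to 0 → total 160, payoff 113. Profitable deviation.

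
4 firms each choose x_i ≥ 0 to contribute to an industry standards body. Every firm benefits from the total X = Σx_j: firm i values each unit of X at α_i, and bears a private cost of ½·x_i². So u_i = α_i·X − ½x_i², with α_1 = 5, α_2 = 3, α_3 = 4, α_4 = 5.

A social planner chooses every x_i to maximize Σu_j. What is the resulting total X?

68

Planner FOC: ∂(Σu_j)/∂x_i = (Σα_j) − x_i = 0, so x_i^SO = Σα_j = 17 for every i; X^SO = 68.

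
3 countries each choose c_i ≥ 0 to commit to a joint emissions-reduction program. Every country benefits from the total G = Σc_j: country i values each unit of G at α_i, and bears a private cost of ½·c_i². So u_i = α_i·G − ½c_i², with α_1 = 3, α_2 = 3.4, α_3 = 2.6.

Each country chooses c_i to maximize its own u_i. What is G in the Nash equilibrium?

Country i's FOC: ∂u_i/∂c_i = α_i − c_i = 0, so c_i* = α_i.
NE contributions = (3, 3.4, 2.6); G = 9.

9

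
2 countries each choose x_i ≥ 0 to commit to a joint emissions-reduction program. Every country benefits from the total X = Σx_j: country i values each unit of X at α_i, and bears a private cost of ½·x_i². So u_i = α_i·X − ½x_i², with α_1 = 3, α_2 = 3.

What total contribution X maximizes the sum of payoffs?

Planner FOC: ∂(Σu_j)/∂x_i = (Σα_j) − x_i = 0, so x_i^SO = Σα_j = 6 for every i; X^SO = 12.

12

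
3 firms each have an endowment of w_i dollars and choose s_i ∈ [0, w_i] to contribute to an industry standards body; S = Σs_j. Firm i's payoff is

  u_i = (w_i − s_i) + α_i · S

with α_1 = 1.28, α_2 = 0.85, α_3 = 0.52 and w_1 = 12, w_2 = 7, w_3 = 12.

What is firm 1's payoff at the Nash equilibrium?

∂u_i/∂s_i = α_i − 1, so firm i contributes w_i if α_i > 1, else 0.
α_i > 1 for i ∈ {1}; NE contributions (12, 0, 0), S = 12.
u_1 = (12 − 12) + 1.28·12 = 15.36.

15.36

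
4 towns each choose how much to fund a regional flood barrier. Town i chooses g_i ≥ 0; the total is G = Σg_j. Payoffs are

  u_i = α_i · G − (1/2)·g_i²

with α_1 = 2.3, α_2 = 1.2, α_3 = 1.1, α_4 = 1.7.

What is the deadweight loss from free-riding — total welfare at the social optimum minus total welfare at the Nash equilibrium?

45.105

Town i's FOC: ∂u_i/∂g_i = α_i − g_i = 0, so g_i* = α_i.
NE contributions = (2.3, 1.2, 1.1, 1.7); G = 6.3.
W^NE = (Σα)·G − ½Σα_i² = 6.3² − ½·10.83 = 34.275.
Planner sets g_i = Σα_j = 6.3 for every i, so G^SO = 4·6.3 = 25.2.
W^SO = (Σα)·G^SO − ½·4·(Σα)² = (4/2)·6.3² = 79.38.
Deadweight loss = W^SO − W^NE = 45.105.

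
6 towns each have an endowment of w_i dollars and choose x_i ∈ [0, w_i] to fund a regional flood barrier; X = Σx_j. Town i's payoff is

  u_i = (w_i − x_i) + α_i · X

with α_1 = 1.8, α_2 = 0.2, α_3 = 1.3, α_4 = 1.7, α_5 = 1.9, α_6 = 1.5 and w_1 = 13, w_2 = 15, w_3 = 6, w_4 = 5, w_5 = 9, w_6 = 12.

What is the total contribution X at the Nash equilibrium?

∂u_i/∂x_i = α_i − 1, so town i contributes w_i if α_i > 1, else 0.
α_i > 1 for i ∈ {1, 3, 4, 5, 6}; NE contributions (13, 0, 6, 5, 9, 12), X = 45.

45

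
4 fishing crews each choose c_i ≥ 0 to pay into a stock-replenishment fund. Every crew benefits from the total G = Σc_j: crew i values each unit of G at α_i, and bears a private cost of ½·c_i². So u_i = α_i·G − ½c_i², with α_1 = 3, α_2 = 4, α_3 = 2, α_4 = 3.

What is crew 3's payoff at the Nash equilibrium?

Crew i's FOC: ∂u_i/∂c_i = α_i − c_i = 0, so c_i* = α_i.
NE contributions = (3, 4, 2, 3); G = 12.
u_3 = α_3·G − ½·(c_3)² = 2·12 − ½·2² = 22.

22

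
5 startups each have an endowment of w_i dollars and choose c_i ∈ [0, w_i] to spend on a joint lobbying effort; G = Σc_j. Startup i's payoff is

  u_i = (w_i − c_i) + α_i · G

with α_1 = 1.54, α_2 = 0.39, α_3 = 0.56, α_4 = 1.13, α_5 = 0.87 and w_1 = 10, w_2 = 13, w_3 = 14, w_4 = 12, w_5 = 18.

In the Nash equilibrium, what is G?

∂u_i/∂c_i = α_i − 1, so startup i contributes w_i if α_i > 1, else 0.
α_i > 1 for i ∈ {1, 4}; NE contributions (10, 0, 0, 12, 0), G = 22.

22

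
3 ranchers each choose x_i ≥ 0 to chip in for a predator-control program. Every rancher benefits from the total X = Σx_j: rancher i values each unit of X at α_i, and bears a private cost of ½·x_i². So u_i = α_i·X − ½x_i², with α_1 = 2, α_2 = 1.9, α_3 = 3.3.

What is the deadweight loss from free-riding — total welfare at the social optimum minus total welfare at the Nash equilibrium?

35.17

Rancher i's FOC: ∂u_i/∂x_i = α_i − x_i = 0, so x_i* = α_i.
NE contributions = (2, 1.9, 3.3); X = 7.2.
W^NE = (Σα)·X − ½Σα_i² = 7.2² − ½·18.5 = 42.59.
Planner sets x_i = Σα_j = 7.2 for every i, so X^SO = 3·7.2 = 21.6.
W^SO = (Σα)·X^SO − ½·3·(Σα)² = (3/2)·7.2² = 77.76.
Deadweight loss = W^SO − W^NE = 35.17.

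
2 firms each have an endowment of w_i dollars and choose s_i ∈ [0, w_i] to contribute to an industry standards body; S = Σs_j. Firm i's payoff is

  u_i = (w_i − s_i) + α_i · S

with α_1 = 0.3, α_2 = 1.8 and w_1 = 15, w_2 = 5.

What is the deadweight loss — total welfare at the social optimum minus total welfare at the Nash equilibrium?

∂u_i/∂s_i = α_i − 1, so firm i contributes w_i if α_i > 1, else 0.
α_i > 1 for i ∈ {2}; NE contributions (0, 5), S = 5.
W^NE = Σw_i − S^NE + (Σα_i)·S^NE = 20 + 1.1·5 = 25.5.
Planner: ∂(Σu_j)/∂s_i = Σα_j − 1 = 1.1 > 0, so everyone contributes w_i; S^SO = 20, W^SO = 20 + 1.1·20 = 42.
Deadweight loss = 16.5.

16.5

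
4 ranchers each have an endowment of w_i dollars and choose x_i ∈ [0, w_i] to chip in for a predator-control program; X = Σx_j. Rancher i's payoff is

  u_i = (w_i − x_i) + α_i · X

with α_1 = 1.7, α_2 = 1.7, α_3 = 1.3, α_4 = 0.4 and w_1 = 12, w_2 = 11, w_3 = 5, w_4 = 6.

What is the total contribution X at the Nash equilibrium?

∂u_i/∂x_i = α_i − 1, so rancher i contributes w_i if α_i > 1, else 0.
α_i > 1 for i ∈ {1, 2, 3}; NE contributions (12, 11, 5, 0), X = 28.

28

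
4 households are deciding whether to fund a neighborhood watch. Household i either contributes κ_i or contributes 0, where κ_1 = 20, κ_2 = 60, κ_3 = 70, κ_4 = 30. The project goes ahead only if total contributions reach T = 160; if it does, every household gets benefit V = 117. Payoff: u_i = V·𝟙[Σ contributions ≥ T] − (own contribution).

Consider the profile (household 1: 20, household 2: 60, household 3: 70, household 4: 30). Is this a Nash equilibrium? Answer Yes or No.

Total = 180 ≥ 160: provided.
Household 1 (pledges 20, payoff 97): dropping to 0 → total 160, payoff 117. Profitable deviation.

No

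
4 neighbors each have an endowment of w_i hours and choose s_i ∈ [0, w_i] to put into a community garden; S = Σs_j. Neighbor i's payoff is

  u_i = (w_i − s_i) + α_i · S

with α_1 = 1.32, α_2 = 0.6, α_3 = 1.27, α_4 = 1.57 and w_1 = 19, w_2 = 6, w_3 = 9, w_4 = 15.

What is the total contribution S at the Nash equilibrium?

∂u_i/∂s_i = α_i − 1, so neighbor i contributes w_i if α_i > 1, else 0.
α_i > 1 for i ∈ {1, 3, 4}; NE contributions (19, 0, 9, 15), S = 43.

43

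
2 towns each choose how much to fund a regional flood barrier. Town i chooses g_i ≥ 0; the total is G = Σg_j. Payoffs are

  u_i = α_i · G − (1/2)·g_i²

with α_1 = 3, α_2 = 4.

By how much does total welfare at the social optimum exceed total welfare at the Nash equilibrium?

Town i's FOC: ∂u_i/∂g_i = α_i − g_i = 0, so g_i* = α_i.
NE contributions = (3, 4); G = 7.
W^NE = (Σα)·G − ½Σα_i² = 7² − ½·25 = 36.5.
Planner sets g_i = Σα_j = 7 for every i, so G^SO = 2·7 = 14.
W^SO = (Σα)·G^SO − ½·2·(Σα)² = (2/2)·7² = 49.
Deadweight loss = W^SO − W^NE = 12.5.

12.5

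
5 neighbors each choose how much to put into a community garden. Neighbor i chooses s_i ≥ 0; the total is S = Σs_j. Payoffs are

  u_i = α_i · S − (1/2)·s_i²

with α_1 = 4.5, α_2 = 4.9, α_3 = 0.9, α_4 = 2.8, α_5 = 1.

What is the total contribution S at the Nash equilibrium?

14.1

Neighbor i's FOC: ∂u_i/∂s_i = α_i − s_i = 0, so s_i* = α_i.
NE contributions = (4.5, 4.9, 0.9, 2.8, 1); S = 14.1.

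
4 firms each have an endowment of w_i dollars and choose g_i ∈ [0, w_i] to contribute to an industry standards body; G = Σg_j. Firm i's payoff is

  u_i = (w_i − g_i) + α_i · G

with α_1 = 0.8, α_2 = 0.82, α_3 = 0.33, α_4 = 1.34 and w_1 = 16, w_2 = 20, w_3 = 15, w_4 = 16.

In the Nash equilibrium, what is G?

16

∂u_i/∂g_i = α_i − 1, so firm i contributes w_i if α_i > 1, else 0.
α_i > 1 for i ∈ {4}; NE contributions (0, 0, 0, 16), G = 16.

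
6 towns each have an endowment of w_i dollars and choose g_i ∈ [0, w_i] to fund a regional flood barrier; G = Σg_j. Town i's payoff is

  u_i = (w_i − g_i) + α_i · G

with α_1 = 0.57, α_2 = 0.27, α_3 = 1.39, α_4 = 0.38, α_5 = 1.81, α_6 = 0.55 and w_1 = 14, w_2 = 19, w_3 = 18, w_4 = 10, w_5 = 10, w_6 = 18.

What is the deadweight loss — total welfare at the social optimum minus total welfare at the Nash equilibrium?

∂u_i/∂g_i = α_i − 1, so town i contributes w_i if α_i > 1, else 0.
α_i > 1 for i ∈ {3, 5}; NE contributions (0, 0, 18, 0, 10, 0), G = 28.
W^NE = Σw_i − G^NE + (Σα_i)·G^NE = 89 + 3.97·28 = 200.16.
Planner: ∂(Σu_j)/∂g_i = Σα_j − 1 = 3.97 > 0, so everyone contributes w_i; G^SO = 89, W^SO = 89 + 3.97·89 = 442.33.
Deadweight loss = 242.17.

242.17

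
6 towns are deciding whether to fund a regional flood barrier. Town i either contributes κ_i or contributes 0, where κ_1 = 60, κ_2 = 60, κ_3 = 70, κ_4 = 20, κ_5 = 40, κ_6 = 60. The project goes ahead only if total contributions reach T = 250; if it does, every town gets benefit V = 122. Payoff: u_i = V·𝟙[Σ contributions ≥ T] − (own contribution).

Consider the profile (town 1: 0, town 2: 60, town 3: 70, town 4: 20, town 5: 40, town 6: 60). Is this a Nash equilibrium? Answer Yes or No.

Total = 250 ≥ 250: provided.
Town 1 (pledges 0, payoff 122): pledging 60 → total 310, payoff 62. No gain.
Town 2 (pledges 60, payoff 62): dropping to 0 → total 190, payoff 0. No gain.
Town 3 (pledges 70, payoff 52): dropping to 0 → total 180, payoff 0. No gain.
Town 4 (pledges 20, payoff 102): dropping to 0 → total 230, payoff 0. No gain.
Town 5 (pledges 40, payoff 82): dropping to 0 → total 210, payoff 0. No gain.
Town 6 (pledges 60, payoff 62): dropping to 0 → total 190, payoff 0. No gain.

Yes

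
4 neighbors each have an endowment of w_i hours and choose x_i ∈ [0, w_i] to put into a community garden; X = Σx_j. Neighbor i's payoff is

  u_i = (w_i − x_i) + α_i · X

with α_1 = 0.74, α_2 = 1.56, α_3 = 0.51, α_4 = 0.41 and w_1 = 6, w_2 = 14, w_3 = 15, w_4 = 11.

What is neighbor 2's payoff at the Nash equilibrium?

21.84

∂u_i/∂x_i = α_i − 1, so neighbor i contributes w_i if α_i > 1, else 0.
α_i > 1 for i ∈ {2}; NE contributions (0, 14, 0, 0), X = 14.
u_2 = (14 − 14) + 1.56·14 = 21.84.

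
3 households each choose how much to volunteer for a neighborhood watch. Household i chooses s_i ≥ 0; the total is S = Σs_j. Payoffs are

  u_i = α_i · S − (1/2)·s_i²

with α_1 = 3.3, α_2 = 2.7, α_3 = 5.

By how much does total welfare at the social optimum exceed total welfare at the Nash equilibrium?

82.09

Household i's FOC: ∂u_i/∂s_i = α_i − s_i = 0, so s_i* = α_i.
NE contributions = (3.3, 2.7, 5); S = 11.
W^NE = (Σα)·S − ½Σα_i² = 11² − ½·43.18 = 99.41.
Planner sets s_i = Σα_j = 11 for every i, so S^SO = 3·11 = 33.
W^SO = (Σα)·S^SO − ½·3·(Σα)² = (3/2)·11² = 181.5.
Deadweight loss = W^SO − W^NE = 82.09.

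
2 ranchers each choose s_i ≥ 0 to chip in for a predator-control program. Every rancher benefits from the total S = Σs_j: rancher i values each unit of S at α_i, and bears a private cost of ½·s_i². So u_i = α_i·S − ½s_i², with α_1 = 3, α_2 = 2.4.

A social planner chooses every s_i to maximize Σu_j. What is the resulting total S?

Planner FOC: ∂(Σu_j)/∂s_i = (Σα_j) − s_i = 0, so s_i^SO = Σα_j = 5.4 for every i; S^SO = 10.8.

10.8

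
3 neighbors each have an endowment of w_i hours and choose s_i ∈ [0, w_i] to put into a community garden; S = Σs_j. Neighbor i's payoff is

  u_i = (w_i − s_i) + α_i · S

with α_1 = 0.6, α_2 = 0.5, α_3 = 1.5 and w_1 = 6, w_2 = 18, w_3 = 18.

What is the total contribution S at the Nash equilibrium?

18

∂u_i/∂s_i = α_i − 1, so neighbor i contributes w_i if α_i > 1, else 0.
α_i > 1 for i ∈ {3}; NE contributions (0, 0, 18), S = 18.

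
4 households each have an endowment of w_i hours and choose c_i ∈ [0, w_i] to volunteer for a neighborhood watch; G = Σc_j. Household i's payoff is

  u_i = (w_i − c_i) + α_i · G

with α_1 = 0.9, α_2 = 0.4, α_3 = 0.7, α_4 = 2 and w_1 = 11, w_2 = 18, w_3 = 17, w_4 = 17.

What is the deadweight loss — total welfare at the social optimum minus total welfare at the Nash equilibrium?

138

∂u_i/∂c_i = α_i − 1, so household i contributes w_i if α_i > 1, else 0.
α_i > 1 for i ∈ {4}; NE contributions (0, 0, 0, 17), G = 17.
W^NE = Σw_i − G^NE + (Σα_i)·G^NE = 63 + 3·17 = 114.
Planner: ∂(Σu_j)/∂c_i = Σα_j − 1 = 3 > 0, so everyone contributes w_i; G^SO = 63, W^SO = 63 + 3·63 = 252.
Deadweight loss = 138.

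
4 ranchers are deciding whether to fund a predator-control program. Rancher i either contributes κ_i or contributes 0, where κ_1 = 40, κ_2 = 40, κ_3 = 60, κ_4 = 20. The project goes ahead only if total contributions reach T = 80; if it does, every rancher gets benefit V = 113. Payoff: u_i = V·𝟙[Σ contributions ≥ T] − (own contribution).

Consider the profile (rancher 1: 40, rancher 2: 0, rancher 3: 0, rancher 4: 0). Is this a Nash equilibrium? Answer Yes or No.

No

Total = 40 < 80: not provided.
Rancher 1 (pledges 40, payoff -40): dropping to 0 → total 0, payoff 0. Profitable deviation.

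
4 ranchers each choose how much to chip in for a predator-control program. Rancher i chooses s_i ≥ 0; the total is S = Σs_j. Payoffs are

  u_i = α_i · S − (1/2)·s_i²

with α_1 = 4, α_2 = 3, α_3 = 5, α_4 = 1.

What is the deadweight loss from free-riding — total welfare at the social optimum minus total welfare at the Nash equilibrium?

194.5

Rancher i's FOC: ∂u_i/∂s_i = α_i − s_i = 0, so s_i* = α_i.
NE contributions = (4, 3, 5, 1); S = 13.
W^NE = (Σα)·S − ½Σα_i² = 13² − ½·51 = 143.5.
Planner sets s_i = Σα_j = 13 for every i, so S^SO = 4·13 = 52.
W^SO = (Σα)·S^SO − ½·4·(Σα)² = (4/2)·13² = 338.
Deadweight loss = W^SO − W^NE = 194.5.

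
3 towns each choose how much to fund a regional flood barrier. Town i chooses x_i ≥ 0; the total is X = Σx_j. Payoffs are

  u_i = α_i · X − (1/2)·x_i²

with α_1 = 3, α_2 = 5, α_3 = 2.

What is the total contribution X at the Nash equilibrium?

Town i's FOC: ∂u_i/∂x_i = α_i − x_i = 0, so x_i* = α_i.
NE contributions = (3, 5, 2); X = 10.

10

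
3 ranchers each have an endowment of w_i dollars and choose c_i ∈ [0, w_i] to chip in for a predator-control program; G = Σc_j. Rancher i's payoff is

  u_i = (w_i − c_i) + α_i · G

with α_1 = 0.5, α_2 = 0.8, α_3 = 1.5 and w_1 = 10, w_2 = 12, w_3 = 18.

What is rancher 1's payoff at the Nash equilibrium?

19

∂u_i/∂c_i = α_i − 1, so rancher i contributes w_i if α_i > 1, else 0.
α_i > 1 for i ∈ {3}; NE contributions (0, 0, 18), G = 18.
u_1 = (10 − 0) + 0.5·18 = 19.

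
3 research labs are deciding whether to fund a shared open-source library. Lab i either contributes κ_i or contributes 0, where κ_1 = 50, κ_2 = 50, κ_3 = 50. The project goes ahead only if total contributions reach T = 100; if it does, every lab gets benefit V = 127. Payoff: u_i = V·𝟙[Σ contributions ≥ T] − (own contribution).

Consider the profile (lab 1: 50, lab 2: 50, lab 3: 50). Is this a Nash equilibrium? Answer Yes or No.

No

Total = 150 ≥ 100: provided.
Lab 1 (pledges 50, payoff 77): dropping to 0 → total 100, payoff 127. Profitable deviation.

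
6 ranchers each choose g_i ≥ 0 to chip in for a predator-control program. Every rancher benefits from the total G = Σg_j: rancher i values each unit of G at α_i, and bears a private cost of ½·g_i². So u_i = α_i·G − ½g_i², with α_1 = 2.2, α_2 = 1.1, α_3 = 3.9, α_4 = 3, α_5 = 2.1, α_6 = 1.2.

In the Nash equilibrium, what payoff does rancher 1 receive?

Rancher i's FOC: ∂u_i/∂g_i = α_i − g_i = 0, so g_i* = α_i.
NE contributions = (2.2, 1.1, 3.9, 3, 2.1, 1.2); G = 13.5.
u_1 = α_1·G − ½·(g_1)² = 2.2·13.5 − ½·2.2² = 27.28.

27.28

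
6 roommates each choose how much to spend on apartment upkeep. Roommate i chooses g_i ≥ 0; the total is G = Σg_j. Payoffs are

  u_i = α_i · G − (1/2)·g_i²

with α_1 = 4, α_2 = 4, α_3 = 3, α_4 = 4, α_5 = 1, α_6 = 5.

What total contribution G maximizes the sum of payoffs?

Planner FOC: ∂(Σu_j)/∂g_i = (Σα_j) − g_i = 0, so g_i^SO = Σα_j = 21 for every i; G^SO = 126.

126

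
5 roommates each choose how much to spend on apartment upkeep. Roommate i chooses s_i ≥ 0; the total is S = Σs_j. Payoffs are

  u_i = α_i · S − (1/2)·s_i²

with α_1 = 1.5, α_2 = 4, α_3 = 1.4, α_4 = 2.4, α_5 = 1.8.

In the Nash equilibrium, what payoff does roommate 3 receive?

14.56

Roommate i's FOC: ∂u_i/∂s_i = α_i − s_i = 0, so s_i* = α_i.
NE contributions = (1.5, 4, 1.4, 2.4, 1.8); S = 11.1.
u_3 = α_3·S − ½·(s_3)² = 1.4·11.1 − ½·1.4² = 14.56.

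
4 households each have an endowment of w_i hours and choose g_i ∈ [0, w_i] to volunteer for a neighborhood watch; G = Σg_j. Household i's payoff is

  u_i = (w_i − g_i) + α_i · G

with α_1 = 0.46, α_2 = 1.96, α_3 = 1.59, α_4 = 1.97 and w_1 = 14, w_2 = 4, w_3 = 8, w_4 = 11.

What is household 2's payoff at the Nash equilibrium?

45.08

∂u_i/∂g_i = α_i − 1, so household i contributes w_i if α_i > 1, else 0.
α_i > 1 for i ∈ {2, 3, 4}; NE contributions (0, 4, 8, 11), G = 23.
u_2 = (4 − 4) + 1.96·23 = 45.08.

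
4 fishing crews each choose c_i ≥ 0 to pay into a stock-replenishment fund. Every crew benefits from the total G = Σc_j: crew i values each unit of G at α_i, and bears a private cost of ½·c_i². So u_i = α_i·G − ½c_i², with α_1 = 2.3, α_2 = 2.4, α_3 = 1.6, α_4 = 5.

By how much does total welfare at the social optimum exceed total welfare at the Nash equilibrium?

Crew i's FOC: ∂u_i/∂c_i = α_i − c_i = 0, so c_i* = α_i.
NE contributions = (2.3, 2.4, 1.6, 5); G = 11.3.
W^NE = (Σα)·G − ½Σα_i² = 11.3² − ½·38.61 = 108.385.
Planner sets c_i = Σα_j = 11.3 for every i, so G^SO = 4·11.3 = 45.2.
W^SO = (Σα)·G^SO − ½·4·(Σα)² = (4/2)·11.3² = 255.38.
Deadweight loss = W^SO − W^NE = 146.995.

146.995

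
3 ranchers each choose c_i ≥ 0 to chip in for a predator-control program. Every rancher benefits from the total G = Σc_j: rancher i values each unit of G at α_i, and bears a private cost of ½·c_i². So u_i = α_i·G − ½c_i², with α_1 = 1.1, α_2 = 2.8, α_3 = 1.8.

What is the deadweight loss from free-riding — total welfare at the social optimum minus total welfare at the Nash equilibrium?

Rancher i's FOC: ∂u_i/∂c_i = α_i − c_i = 0, so c_i* = α_i.
NE contributions = (1.1, 2.8, 1.8); G = 5.7.
W^NE = (Σα)·G − ½Σα_i² = 5.7² − ½·12.29 = 26.345.
Planner sets c_i = Σα_j = 5.7 for every i, so G^SO = 3·5.7 = 17.1.
W^SO = (Σα)·G^SO − ½·3·(Σα)² = (3/2)·5.7² = 48.735.
Deadweight loss = W^SO − W^NE = 22.39.

22.39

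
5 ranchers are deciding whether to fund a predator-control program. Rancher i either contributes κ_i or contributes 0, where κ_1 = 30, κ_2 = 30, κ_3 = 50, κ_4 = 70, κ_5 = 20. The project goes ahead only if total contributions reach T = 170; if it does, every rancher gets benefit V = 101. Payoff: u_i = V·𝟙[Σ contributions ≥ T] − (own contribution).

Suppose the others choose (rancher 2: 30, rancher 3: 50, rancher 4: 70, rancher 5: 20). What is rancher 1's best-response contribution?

0

Others' total = 170 ≥ 170; contributing adds cost 30 for no extra benefit.
Best response: 0.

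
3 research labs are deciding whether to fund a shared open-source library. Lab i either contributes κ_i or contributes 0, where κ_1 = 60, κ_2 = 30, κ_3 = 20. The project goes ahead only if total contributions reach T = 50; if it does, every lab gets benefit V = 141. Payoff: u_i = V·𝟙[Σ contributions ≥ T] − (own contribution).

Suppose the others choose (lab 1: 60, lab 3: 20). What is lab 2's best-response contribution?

0

Others' total = 80 ≥ 50; contributing adds cost 30 for no extra benefit.
Best response: 0.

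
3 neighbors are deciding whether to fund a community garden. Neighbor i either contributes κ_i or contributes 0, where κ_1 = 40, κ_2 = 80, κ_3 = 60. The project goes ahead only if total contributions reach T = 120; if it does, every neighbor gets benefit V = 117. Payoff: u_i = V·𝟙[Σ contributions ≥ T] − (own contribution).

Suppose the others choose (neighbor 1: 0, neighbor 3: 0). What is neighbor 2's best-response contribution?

0

Others' total = 0. Even contributing 80 gives 80 < 120: no benefit either way.
Best response: 0.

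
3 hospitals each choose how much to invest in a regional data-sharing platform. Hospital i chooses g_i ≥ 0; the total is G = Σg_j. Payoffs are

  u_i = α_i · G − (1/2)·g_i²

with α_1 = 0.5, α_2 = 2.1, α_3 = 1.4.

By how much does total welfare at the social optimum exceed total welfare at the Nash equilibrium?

11.31

Hospital i's FOC: ∂u_i/∂g_i = α_i − g_i = 0, so g_i* = α_i.
NE contributions = (0.5, 2.1, 1.4); G = 4.
W^NE = (Σα)·G − ½Σα_i² = 4² − ½·6.62 = 12.69.
Planner sets g_i = Σα_j = 4 for every i, so G^SO = 3·4 = 12.
W^SO = (Σα)·G^SO − ½·3·(Σα)² = (3/2)·4² = 24.
Deadweight loss = W^SO − W^NE = 11.31.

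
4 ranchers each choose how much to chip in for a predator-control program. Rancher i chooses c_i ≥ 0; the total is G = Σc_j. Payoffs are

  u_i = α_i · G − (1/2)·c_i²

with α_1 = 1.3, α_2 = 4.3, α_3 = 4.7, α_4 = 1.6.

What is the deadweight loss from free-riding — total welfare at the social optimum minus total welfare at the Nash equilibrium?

164.025

Rancher i's FOC: ∂u_i/∂c_i = α_i − c_i = 0, so c_i* = α_i.
NE contributions = (1.3, 4.3, 4.7, 1.6); G = 11.9.
W^NE = (Σα)·G − ½Σα_i² = 11.9² − ½·44.83 = 119.195.
Planner sets c_i = Σα_j = 11.9 for every i, so G^SO = 4·11.9 = 47.6.
W^SO = (Σα)·G^SO − ½·4·(Σα)² = (4/2)·11.9² = 283.22.
Deadweight loss = W^SO − W^NE = 164.025.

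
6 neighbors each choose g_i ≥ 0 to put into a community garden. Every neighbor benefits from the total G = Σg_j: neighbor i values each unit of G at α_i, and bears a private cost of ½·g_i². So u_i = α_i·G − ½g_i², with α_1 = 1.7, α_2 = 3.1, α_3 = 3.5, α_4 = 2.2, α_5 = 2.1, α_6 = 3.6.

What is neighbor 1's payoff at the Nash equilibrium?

Neighbor i's FOC: ∂u_i/∂g_i = α_i − g_i = 0, so g_i* = α_i.
NE contributions = (1.7, 3.1, 3.5, 2.2, 2.1, 3.6); G = 16.2.
u_1 = α_1·G − ½·(g_1)² = 1.7·16.2 − ½·1.7² = 26.095.

26.095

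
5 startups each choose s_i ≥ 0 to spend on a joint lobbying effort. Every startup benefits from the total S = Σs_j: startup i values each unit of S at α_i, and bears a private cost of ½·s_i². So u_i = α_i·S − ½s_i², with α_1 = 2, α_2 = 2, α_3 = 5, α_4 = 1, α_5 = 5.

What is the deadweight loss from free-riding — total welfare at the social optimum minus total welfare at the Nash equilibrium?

367

Startup i's FOC: ∂u_i/∂s_i = α_i − s_i = 0, so s_i* = α_i.
NE contributions = (2, 2, 5, 1, 5); S = 15.
W^NE = (Σα)·S − ½Σα_i² = 15² − ½·59 = 195.5.
Planner sets s_i = Σα_j = 15 for every i, so S^SO = 5·15 = 75.
W^SO = (Σα)·S^SO − ½·5·(Σα)² = (5/2)·15² = 562.5.
Deadweight loss = W^SO − W^NE = 367.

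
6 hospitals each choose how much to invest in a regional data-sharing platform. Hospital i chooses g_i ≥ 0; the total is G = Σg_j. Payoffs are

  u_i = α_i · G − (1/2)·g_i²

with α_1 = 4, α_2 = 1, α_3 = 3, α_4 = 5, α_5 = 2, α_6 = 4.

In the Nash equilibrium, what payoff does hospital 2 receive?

18.5

Hospital i's FOC: ∂u_i/∂g_i = α_i − g_i = 0, so g_i* = α_i.
NE contributions = (4, 1, 3, 5, 2, 4); G = 19.
u_2 = α_2·G − ½·(g_2)² = 1·19 − ½·1² = 18.5.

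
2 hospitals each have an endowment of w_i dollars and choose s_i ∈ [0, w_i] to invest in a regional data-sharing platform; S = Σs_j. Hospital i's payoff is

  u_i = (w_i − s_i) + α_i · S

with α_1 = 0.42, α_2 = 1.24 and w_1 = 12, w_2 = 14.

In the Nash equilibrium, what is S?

14

∂u_i/∂s_i = α_i − 1, so hospital i contributes w_i if α_i > 1, else 0.
α_i > 1 for i ∈ {2}; NE contributions (0, 14), S = 14.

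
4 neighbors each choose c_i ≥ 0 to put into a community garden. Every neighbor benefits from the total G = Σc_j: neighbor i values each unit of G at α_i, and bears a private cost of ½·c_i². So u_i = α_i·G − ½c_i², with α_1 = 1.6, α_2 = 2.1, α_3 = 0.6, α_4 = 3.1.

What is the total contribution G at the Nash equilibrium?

7.4

Neighbor i's FOC: ∂u_i/∂c_i = α_i − c_i = 0, so c_i* = α_i.
NE contributions = (1.6, 2.1, 0.6, 3.1); G = 7.4.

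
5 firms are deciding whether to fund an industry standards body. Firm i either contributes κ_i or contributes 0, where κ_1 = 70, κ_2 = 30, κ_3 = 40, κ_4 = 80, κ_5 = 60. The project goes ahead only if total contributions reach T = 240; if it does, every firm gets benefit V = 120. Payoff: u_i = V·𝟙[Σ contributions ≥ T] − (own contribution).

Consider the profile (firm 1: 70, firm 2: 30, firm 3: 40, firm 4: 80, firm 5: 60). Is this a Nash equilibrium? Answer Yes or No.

No

Total = 280 ≥ 240: provided.
Firm 1 (pledges 70, payoff 50): dropping to 0 → total 210, payoff 0. No gain.
Firm 2 (pledges 30, payoff 90): dropping to 0 → total 250, payoff 120. Profitable deviation.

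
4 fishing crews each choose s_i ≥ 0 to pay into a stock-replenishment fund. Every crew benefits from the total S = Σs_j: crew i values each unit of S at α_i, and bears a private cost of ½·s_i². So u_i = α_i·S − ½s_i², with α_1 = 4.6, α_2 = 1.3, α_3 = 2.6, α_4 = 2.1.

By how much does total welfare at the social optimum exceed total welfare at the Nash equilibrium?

Crew i's FOC: ∂u_i/∂s_i = α_i − s_i = 0, so s_i* = α_i.
NE contributions = (4.6, 1.3, 2.6, 2.1); S = 10.6.
W^NE = (Σα)·S − ½Σα_i² = 10.6² − ½·34.02 = 95.35.
Planner sets s_i = Σα_j = 10.6 for every i, so S^SO = 4·10.6 = 42.4.
W^SO = (Σα)·S^SO − ½·4·(Σα)² = (4/2)·10.6² = 224.72.
Deadweight loss = W^SO − W^NE = 129.37.

129.37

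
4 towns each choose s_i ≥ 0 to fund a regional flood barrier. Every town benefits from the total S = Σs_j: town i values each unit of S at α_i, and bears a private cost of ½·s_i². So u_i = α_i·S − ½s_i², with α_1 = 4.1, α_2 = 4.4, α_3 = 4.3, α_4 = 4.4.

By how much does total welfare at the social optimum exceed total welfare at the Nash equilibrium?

Town i's FOC: ∂u_i/∂s_i = α_i − s_i = 0, so s_i* = α_i.
NE contributions = (4.1, 4.4, 4.3, 4.4); S = 17.2.
W^NE = (Σα)·S − ½Σα_i² = 17.2² − ½·74.02 = 258.83.
Planner sets s_i = Σα_j = 17.2 for every i, so S^SO = 4·17.2 = 68.8.
W^SO = (Σα)·S^SO − ½·4·(Σα)² = (4/2)·17.2² = 591.68.
Deadweight loss = W^SO − W^NE = 332.85.

332.85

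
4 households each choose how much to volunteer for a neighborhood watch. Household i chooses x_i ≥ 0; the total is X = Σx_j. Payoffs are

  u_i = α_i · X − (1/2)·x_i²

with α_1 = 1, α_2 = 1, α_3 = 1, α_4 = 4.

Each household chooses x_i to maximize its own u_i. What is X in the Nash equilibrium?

Household i's FOC: ∂u_i/∂x_i = α_i − x_i = 0, so x_i* = α_i.
NE contributions = (1, 1, 1, 4); X = 7.

7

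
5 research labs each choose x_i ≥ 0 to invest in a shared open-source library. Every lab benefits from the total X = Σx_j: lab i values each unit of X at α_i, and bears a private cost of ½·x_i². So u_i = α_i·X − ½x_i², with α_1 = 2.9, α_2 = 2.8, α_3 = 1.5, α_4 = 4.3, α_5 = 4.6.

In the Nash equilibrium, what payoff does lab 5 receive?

Lab i's FOC: ∂u_i/∂x_i = α_i − x_i = 0, so x_i* = α_i.
NE contributions = (2.9, 2.8, 1.5, 4.3, 4.6); X = 16.1.
u_5 = α_5·X − ½·(x_5)² = 4.6·16.1 − ½·4.6² = 63.48.

63.48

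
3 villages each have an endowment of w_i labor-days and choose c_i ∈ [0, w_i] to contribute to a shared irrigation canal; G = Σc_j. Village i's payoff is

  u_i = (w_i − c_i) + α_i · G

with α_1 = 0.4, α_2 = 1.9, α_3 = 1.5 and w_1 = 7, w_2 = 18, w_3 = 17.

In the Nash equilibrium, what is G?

35

∂u_i/∂c_i = α_i − 1, so village i contributes w_i if α_i > 1, else 0.
α_i > 1 for i ∈ {2, 3}; NE contributions (0, 18, 17), G = 35.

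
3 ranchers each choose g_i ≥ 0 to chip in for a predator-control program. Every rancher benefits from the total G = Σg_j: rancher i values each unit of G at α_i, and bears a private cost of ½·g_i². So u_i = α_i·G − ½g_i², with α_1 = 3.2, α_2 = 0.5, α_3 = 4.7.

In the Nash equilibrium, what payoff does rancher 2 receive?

4.075

Rancher i's FOC: ∂u_i/∂g_i = α_i − g_i = 0, so g_i* = α_i.
NE contributions = (3.2, 0.5, 4.7); G = 8.4.
u_2 = α_2·G − ½·(g_2)² = 0.5·8.4 − ½·0.5² = 4.075.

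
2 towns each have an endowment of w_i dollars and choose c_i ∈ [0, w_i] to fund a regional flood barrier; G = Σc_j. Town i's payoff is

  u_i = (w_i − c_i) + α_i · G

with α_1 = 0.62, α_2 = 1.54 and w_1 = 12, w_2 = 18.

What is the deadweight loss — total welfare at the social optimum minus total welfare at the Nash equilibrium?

13.92

∂u_i/∂c_i = α_i − 1, so town i contributes w_i if α_i > 1, else 0.
α_i > 1 for i ∈ {2}; NE contributions (0, 18), G = 18.
W^NE = Σw_i − G^NE + (Σα_i)·G^NE = 30 + 1.16·18 = 50.88.
Planner: ∂(Σu_j)/∂c_i = Σα_j − 1 = 1.16 > 0, so everyone contributes w_i; G^SO = 30, W^SO = 30 + 1.16·30 = 64.8.
Deadweight loss = 13.92.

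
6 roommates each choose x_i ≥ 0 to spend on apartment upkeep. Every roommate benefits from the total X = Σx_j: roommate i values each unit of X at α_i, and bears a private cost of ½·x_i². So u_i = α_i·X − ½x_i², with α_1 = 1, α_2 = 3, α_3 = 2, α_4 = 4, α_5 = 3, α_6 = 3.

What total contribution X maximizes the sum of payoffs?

96

Planner FOC: ∂(Σu_j)/∂x_i = (Σα_j) − x_i = 0, so x_i^SO = Σα_j = 16 for every i; X^SO = 96.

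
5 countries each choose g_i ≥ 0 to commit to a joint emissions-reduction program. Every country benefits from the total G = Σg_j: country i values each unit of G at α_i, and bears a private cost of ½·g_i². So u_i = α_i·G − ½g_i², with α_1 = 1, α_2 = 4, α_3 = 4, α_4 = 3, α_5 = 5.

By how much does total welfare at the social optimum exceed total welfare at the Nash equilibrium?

Country i's FOC: ∂u_i/∂g_i = α_i − g_i = 0, so g_i* = α_i.
NE contributions = (1, 4, 4, 3, 5); G = 17.
W^NE = (Σα)·G − ½Σα_i² = 17² − ½·67 = 255.5.
Planner sets g_i = Σα_j = 17 for every i, so G^SO = 5·17 = 85.
W^SO = (Σα)·G^SO − ½·5·(Σα)² = (5/2)·17² = 722.5.
Deadweight loss = W^SO − W^NE = 467.

467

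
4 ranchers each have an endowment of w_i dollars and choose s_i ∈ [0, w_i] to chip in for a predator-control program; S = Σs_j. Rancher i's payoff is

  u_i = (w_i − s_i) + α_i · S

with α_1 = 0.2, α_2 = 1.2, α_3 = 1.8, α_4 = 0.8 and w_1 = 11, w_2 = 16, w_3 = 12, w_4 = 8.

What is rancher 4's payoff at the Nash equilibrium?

∂u_i/∂s_i = α_i − 1, so rancher i contributes w_i if α_i > 1, else 0.
α_i > 1 for i ∈ {2, 3}; NE contributions (0, 16, 12, 0), S = 28.
u_4 = (8 − 0) + 0.8·28 = 30.4.

30.4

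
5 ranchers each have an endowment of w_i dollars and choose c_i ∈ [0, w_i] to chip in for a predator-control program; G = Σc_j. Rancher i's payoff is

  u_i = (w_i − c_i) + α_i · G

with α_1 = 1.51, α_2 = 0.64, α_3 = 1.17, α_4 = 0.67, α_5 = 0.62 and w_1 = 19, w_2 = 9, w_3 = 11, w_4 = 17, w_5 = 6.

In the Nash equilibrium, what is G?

30

∂u_i/∂c_i = α_i − 1, so rancher i contributes w_i if α_i > 1, else 0.
α_i > 1 for i ∈ {1, 3}; NE contributions (19, 0, 11, 0, 0), G = 30.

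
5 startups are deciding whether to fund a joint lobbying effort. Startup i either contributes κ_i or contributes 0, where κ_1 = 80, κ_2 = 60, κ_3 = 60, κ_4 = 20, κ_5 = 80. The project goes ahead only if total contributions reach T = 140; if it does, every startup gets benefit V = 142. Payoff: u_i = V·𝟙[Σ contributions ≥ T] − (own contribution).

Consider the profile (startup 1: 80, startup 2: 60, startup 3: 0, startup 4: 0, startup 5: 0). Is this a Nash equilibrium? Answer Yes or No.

Yes

Total = 140 ≥ 140: provided.
Startup 1 (pledges 80, payoff 62): dropping to 0 → total 60, payoff 0. No gain.
Startup 2 (pledges 60, payoff 82): dropping to 0 → total 80, payoff 0. No gain.
Startup 3 (pledges 0, payoff 142): pledging 60 → total 200, payoff 82. No gain.
Startup 4 (pledges 0, payoff 142): pledging 20 → total 160, payoff 122. No gain.
Startup 5 (pledges 0, payoff 142): pledging 80 → total 220, payoff 62. No gain.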